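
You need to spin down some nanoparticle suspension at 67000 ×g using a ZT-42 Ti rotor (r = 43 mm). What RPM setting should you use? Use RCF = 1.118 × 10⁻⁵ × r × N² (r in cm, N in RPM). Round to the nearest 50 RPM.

r = 43 mm = 4.3 cm
67,000 = 1.118 × 10⁻⁵ × 4.3 × N²
N² = 67,000 / (4.8074 × 10⁻⁵) = 1,393,684,736
N ≈ √1,393,684,736 ≈ 37,332.1

N ≈ 37350 RPM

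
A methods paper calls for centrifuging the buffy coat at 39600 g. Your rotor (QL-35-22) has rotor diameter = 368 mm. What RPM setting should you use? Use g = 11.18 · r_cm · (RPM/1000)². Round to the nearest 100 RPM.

≈ 13900 RPM

r = 368 mm / 2 = 184 mm = 18.4 cm
RCF = 11.18 × r × (N/1000)²
39,600 = 11.18 × 18.4 × (N/1000)²
(N/1000)² = 39,600 / 205.712 = 192.5021
N = 1000 × √192.5021 ≈ 13,874.5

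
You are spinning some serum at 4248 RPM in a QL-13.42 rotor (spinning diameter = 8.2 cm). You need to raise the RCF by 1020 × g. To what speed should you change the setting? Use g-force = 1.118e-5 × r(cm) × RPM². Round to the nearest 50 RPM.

r = 8.2 / 2 = 4.1 cm
Current RCF = 1.118 × 10⁻⁵ × 4.1 × (4248)² = 1.118 × 10⁻⁵ × 4.1 × 18,045,504 ≈ 827.2 × g
Target RCF = 827.2 + 1,020 = 1,847.2 × g
N² = 1,847.2 / (4.5838 × 10⁻⁵) = 40,298,442
N ≈ √40,298,442 ≈ 6,348.1

N₂ ≈ 6350 RPM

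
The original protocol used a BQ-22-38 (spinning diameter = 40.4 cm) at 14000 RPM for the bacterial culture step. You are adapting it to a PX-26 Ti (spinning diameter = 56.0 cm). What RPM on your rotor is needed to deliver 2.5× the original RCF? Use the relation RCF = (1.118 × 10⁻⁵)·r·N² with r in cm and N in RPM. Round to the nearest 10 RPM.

18800 RPM

Original rotor: r = 40.4 / 2 = 20.2 cm
RCF = 1.118 × 10⁻⁵ × r × N²
RCF_original = 1.118 × 10⁻⁵ × 20.2 × (14000)² = 1.118 × 10⁻⁵ × 20.2 × 196,000,000 ≈ 44,263.9 × g
Target RCF = 2.5 × 44,263.9 ≈ 110,659.8 × g
Your rotor: r = 56.0 / 2 = 28 cm
110,659.8 = 1.118 × 10⁻⁵ × 28 × N²
N² = 110,659.8 / (31.304 × 10⁻⁵) = 353,500,511
N ≈ √353,500,511 ≈ 18,801.6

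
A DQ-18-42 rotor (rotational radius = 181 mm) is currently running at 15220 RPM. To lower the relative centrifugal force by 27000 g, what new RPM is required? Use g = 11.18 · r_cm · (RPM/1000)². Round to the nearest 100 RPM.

r = 181 mm = 18.1 cm
Current RCF = 11.18 × 18.1 × (15.22)² = 11.18 × 18.1 × 231.6484 ≈ 46,875.9 × g
Target RCF = 46,875.9 − 27,000 = 19,875.9 × g
(N/1000)² = 19,875.9 / 202.358 = 98.22147
N = 1000 × √98.22147 ≈ 9,910.7

≈ 9900 RPM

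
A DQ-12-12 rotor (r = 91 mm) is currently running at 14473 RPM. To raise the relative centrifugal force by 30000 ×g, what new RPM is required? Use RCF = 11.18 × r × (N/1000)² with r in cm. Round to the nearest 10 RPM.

N₂ ≈ 22460 RPM

r = 91 mm = 9.1 cm
Current RCF = 11.18 × 9.1 × (14.473)² = 11.18 × 9.1 × 209.467729 ≈ 21,310.8 × g
Target RCF = 21,310.8 + 30,000 = 51,310.8 × g
(N/1000)² = 51,310.8 / 101.738 = 504.3425
N = 1000 × √504.3425 ≈ 22,457.6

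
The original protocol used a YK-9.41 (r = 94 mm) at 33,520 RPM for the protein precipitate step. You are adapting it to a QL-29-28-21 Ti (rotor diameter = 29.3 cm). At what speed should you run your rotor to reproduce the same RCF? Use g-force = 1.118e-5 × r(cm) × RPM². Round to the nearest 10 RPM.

Original rotor: r = 94 mm = 9.4 cm
RCF_original = 1.118 × 10⁻⁵ × 9.4 × (33520)² = 1.118 × 10⁻⁵ × 9.4 × 1,123,590,400 ≈ 118,080.4 × g
Your rotor: r = 29.3 / 2 = 14.65 cm
118,080.4 = 1.118 × 10⁻⁵ × 14.65 × N²
N² = 118,080.4 / (16.3787 × 10⁻⁵) = 720,938,780
N ≈ √720,938,780 ≈ 26,850.3

26850 RPM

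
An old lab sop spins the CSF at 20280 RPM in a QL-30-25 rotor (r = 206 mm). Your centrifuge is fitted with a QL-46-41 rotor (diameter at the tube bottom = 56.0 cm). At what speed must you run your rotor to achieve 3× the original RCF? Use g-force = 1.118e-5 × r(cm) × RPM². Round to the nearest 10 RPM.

≈ 30130 RPM

Original rotor: r = 206 mm = 20.6 cm
RCF = 1.118 × 10⁻⁵ × r × N²
RCF_original = 1.118 × 10⁻⁵ × 20.6 × (20280)² = 1.118 × 10⁻⁵ × 20.6 × 411,278,400 ≈ 94,720.7 × g
Target RCF = 3 × 94,720.7 ≈ 284,162.1 × g
Your rotor: r = 56.0 / 2 = 28 cm
284,162.1 = 1.118 × 10⁻⁵ × 28 × N²
N² = 284,162.1 / (31.304 × 10⁻⁵) = 907,750,128
N ≈ √907,750,128 ≈ 30,128.9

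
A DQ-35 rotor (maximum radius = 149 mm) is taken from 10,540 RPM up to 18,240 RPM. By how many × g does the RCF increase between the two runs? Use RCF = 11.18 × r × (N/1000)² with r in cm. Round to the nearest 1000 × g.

≈ 37000 × g

r = 149 mm = 14.9 cm
RCF₁ = 11.18 × 14.9 × (10.54)² = 11.18 × 14.9 × 111.0916 ≈ 18,505.9 × g
RCF₂ = 11.18 × 14.9 × (18.24)² = 11.18 × 14.9 × 332.6976 ≈ 55,421.4 × g
Increase = 55,421.4 − 18,505.9 = 36,915.5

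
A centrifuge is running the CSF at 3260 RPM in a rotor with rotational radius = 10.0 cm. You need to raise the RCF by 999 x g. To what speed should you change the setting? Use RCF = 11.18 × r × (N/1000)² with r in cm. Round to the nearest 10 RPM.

Current RCF = 11.18 × 10 × (3.26)² = 11.18 × 10 × 10.6276 ≈ 1,188.2 × g
Target RCF = 1,188.2 + 999 = 2,187.2 × g
(N/1000)² = 2,187.2 / 111.8 = 19.56351
N = 1000 × √19.56351 ≈ 4,423.1

4420 RPM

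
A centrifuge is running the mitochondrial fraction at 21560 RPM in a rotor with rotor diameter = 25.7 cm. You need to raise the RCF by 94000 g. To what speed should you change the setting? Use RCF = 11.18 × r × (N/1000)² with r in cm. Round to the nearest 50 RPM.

33450 RPM

r = 25.7 / 2 = 12.85 cm
Current RCF = 11.18 × 12.85 × (21.56)² = 11.18 × 12.85 × 464.8336 ≈ 66,779.4 × g
Target RCF = 66,779.4 + 94,000 = 160,779.4 × g
(N/1000)² = 160,779.4 / 143.663 = 1119.143
N = 1000 × √1119.143 ≈ 33,453.6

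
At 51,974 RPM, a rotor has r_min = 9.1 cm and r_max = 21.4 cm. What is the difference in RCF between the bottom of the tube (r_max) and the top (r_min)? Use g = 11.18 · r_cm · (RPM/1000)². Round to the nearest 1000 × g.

≈ 371000 × g

RCF_max = 11.18 × 21.4 × (51.974)² = 11.18 × 21.4 × 2,701.296676 ≈ 646,290.6 × g
RCF_min = 11.18 × 9.1 × (51.974)² = 11.18 × 9.1 × 2,701.296676 ≈ 274,824.5 × g
ΔRCF = 646,290.6 − 274,824.5 = 371,466.1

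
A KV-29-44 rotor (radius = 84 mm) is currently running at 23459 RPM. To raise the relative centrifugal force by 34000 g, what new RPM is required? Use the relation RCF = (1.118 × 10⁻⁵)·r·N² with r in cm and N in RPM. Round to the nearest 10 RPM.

N₂ ≈ 30210 RPM

r = 84 mm = 8.4 cm
Current RCF = 1.118 × 10⁻⁵ × 8.4 × (23459)² = 1.118 × 10⁻⁵ × 8.4 × 550,324,681 ≈ 51,682.1 × g
Target RCF = 51,682.1 + 34,000 = 85,682.1 × g
N² = 85,682.1 / (9.3912 × 10⁻⁵) = 912,365,832
N ≈ √912,365,832 ≈ 30,205.4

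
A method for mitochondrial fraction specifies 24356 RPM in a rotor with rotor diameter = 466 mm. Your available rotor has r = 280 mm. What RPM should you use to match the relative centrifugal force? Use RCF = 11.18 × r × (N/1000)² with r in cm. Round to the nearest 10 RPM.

≈ 22220 RPM

Original rotor: r = 466 mm / 2 = 233 mm = 23.3 cm
RCF = 11.18 × r × (N/1000)²
RCF_original = 11.18 × 23.3 × (24.356)² = 11.18 × 23.3 × 593.214736 ≈ 154,528.9 × g
Your rotor: r = 280 mm = 28.0 cm
154,528.9 = 11.18 × 28 × (N/1000)²
(N/1000)² = 154,528.9 / 313.04 = 493.6395
N = 1000 × √493.6395 ≈ 22,218.0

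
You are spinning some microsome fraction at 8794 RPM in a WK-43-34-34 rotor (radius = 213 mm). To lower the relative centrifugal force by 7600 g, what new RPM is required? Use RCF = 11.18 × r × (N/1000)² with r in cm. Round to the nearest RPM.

r = 213 mm = 21.3 cm
Current RCF = 11.18 × 21.3 × (8.794)² = 11.18 × 21.3 × 77.334436 ≈ 18,416 × g
Target RCF = 18,416 − 7,600 = 10,816 × g
(N/1000)² = 10,816 / 238.134 = 45.41981
N = 1000 × √45.41981 ≈ 6,739.4

N₂ ≈ 6739 RPM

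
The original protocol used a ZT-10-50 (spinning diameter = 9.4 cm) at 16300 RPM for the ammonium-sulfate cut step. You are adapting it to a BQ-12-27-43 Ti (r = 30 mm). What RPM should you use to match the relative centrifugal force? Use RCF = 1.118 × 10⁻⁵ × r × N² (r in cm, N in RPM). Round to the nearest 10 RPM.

20400 RPM

Original rotor: r = 9.4 / 2 = 4.7 cm
RCF = 1.118 × 10⁻⁵ × r × N²
RCF_original = 1.118 × 10⁻⁵ × 4.7 × (16300)² = 1.118 × 10⁻⁵ × 4.7 × 265,690,000 ≈ 13,960.9 × g
Your rotor: r = 30 mm = 3.0 cm
13,960.9 = 1.118 × 10⁻⁵ × 3 × N²
N² = 13,960.9 / (3.354 × 10⁻⁵) = 416,246,273
N ≈ √416,246,273 ≈ 20,402.1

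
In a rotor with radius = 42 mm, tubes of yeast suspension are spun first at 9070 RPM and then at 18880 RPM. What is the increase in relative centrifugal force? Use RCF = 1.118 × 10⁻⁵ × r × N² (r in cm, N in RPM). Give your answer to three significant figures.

12900 ×g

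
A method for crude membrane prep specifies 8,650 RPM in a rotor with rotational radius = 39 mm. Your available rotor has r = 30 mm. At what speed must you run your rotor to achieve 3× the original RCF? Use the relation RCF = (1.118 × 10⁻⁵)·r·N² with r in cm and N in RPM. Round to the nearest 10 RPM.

Original rotor: r = 39 mm = 3.9 cm
RCF_original = 1.118 × 10⁻⁵ × 3.9 × (8650)² = 1.118 × 10⁻⁵ × 3.9 × 74,822,500 ≈ 3,262.4 × g
Target RCF = 3 × 3,262.4 ≈ 9,787.2 × g
Your rotor: r = 30 mm = 3.0 cm
9,787.2 = 1.118 × 10⁻⁵ × 3 × N²
N² = 9,787.2 / (3.354 × 10⁻⁵) = 291,806,798
N ≈ √291,806,798 ≈ 17,082.4

≈ 17080 RPM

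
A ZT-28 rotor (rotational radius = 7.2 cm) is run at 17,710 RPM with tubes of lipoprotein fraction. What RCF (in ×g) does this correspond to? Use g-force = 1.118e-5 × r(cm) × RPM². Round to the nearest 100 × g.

RCF = 1.118 × 10⁻⁵ × 7.2 × (17710)² = 1.118 × 10⁻⁵ × 7.2 × 313,644,100 ≈ 25,247.1 × g

RCF ≈ 25200 ×g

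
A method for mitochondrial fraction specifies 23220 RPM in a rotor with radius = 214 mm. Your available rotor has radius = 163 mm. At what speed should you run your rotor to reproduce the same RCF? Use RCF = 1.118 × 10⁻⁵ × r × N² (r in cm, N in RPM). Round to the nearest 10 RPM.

Original rotor: r = 214 mm = 21.4 cm
RCF_original = 1.118 × 10⁻⁵ × 21.4 × (23220)² = 1.118 × 10⁻⁵ × 21.4 × 539,168,400 ≈ 128,997.1 × g
Your rotor: r = 163 mm = 16.3 cm
128,997.1 = 1.118 × 10⁻⁵ × 16.3 × N²
N² = 128,997.1 / (18.2234 × 10⁻⁵) = 707,865,162
N ≈ √707,865,162 ≈ 26,605.7

≈ 26610 RPM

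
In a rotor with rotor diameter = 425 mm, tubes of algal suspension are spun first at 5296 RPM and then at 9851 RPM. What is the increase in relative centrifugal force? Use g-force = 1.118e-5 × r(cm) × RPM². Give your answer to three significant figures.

16400 ×g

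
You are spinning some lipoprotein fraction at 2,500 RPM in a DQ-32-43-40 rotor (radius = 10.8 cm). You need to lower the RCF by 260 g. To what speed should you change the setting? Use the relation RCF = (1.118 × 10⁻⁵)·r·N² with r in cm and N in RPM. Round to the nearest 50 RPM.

Current RCF = 1.118 × 10⁻⁵ × 10.8 × (2500)² = 1.118 × 10⁻⁵ × 10.8 × 6,250,000 ≈ 754.7 × g
Target RCF = 754.7 − 260 = 494.7 × g
N² = 494.7 / (12.0744 × 10⁻⁵) = 4,097,098
N ≈ √4,097,098 ≈ 2,024.1

N₂ ≈ 2000 RPM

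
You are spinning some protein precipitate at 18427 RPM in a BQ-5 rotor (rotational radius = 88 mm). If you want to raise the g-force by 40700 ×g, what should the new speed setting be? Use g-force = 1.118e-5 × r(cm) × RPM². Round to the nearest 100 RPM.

r = 88 mm = 8.8 cm
Current RCF = 1.118 × 10⁻⁵ × 8.8 × (18427)² = 1.118 × 10⁻⁵ × 8.8 × 339,554,329 ≈ 33,406.7 × g
Target RCF = 33,406.7 + 40,700 = 74,106.7 × g
N² = 74,106.7 / (9.8384 × 10⁻⁵) = 753,239,348
N ≈ √753,239,348 ≈ 27,445.2

N₂ ≈ 27400 RPM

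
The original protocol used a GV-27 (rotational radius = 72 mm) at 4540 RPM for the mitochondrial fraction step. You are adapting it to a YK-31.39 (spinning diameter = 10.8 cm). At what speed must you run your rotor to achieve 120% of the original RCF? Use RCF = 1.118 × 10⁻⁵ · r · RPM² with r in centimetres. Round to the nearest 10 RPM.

Original rotor: r = 72 mm = 7.2 cm
RCF_original = 1.118 × 10⁻⁵ × 7.2 × (4540)² = 1.118 × 10⁻⁵ × 7.2 × 20,611,600 ≈ 1,659.2 × g
Target RCF = 1.2 × 1,659.2 ≈ 1,991 × g
Your rotor: r = 10.8 / 2 = 5.4 cm
1,991 = 1.118 × 10⁻⁵ × 5.4 × N²
N² = 1,991 / (6.0372 × 10⁻⁵) = 32,978,864
N ≈ √32,978,864 ≈ 5,742.7

≈ 5740 RPM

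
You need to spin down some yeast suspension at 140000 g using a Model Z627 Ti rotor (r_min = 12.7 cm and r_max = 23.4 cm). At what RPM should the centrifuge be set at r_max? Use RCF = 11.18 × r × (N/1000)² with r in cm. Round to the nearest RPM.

Use r_max = 23.4 cm.
140,000 = 11.18 × 23.4 × (N/1000)²
(N/1000)² = 140,000 / 261.612 = 535.1436
N = 1000 × √535.1436 ≈ 23,133.2

N ≈ 23133 RPM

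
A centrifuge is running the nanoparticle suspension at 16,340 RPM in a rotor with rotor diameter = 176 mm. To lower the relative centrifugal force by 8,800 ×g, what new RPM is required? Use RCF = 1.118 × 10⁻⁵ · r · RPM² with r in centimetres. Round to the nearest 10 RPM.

N₂ ≈ 13320 RPM

r = 176 mm / 2 = 88 mm = 8.8 cm
Current RCF = 1.118 × 10⁻⁵ × 8.8 × (16340)² = 1.118 × 10⁻⁵ × 8.8 × 266,995,600 ≈ 26,268.1 × g
Target RCF = 26,268.1 − 8,800 = 17,468.1 × g
N² = 17,468.1 / (9.8384 × 10⁻⁵) = 177,550,211
N ≈ √177,550,211 ≈ 13,324.8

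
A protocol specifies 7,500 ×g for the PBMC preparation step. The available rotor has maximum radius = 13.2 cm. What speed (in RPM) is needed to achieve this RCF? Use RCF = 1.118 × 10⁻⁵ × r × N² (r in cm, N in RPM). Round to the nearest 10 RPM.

7130 RPM

RCF = 1.118 × 10⁻⁵ × r × N²
7,500 = 1.118 × 10⁻⁵ × 13.2 × N²
N² = 7,500 / (14.7576 × 10⁻⁵) = 50,821,272
N ≈ √50,821,272 ≈ 7,128.9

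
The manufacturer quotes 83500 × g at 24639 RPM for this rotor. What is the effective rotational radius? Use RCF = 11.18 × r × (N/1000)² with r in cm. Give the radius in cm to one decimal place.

83500 = 11.18 × r × (24.639)²
r = 83500 / (11.18 × 607.080321) = 83500 / 6787.158 ≈ 12.303 cm

12.3 cm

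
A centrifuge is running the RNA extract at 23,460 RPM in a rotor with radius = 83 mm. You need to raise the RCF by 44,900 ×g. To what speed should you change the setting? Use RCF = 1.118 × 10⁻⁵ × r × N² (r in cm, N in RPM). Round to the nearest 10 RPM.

r = 83 mm = 8.3 cm
Current RCF = 1.118 × 10⁻⁵ × 8.3 × (23460)² = 1.118 × 10⁻⁵ × 8.3 × 550,371,600 ≈ 51,071.2 × g
Target RCF = 51,071.2 + 44,900 = 95,971.2 × g
N² = 95,971.2 / (9.2794 × 10⁻⁵) = 1,034,239,283
N ≈ √1,034,239,283 ≈ 32,159.6

N₂ ≈ 32160 RPM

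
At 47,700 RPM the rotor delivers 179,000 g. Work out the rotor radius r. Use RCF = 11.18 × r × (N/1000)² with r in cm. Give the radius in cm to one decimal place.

179000 = 11.18 × r × (47.7)²
r = 179000 / (11.18 × 2275.29) = 179000 / 25437.74 ≈ 7.037 cm

≈ 7.0 cm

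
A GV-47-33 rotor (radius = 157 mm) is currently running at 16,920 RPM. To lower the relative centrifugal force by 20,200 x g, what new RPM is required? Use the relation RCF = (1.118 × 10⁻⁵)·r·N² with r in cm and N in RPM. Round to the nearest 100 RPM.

N₂ ≈ 13100 RPM

r = 157 mm = 15.7 cm
Current RCF = 1.118 × 10⁻⁵ × 15.7 × (16920)² = 1.118 × 10⁻⁵ × 15.7 × 286,286,400 ≈ 50,250.7 × g
Target RCF = 50,250.7 − 20,200 = 30,050.7 × g
N² = 30,050.7 / (17.5526 × 10⁻⁵) = 171,203,696
N ≈ √171,203,696 ≈ 13,084.5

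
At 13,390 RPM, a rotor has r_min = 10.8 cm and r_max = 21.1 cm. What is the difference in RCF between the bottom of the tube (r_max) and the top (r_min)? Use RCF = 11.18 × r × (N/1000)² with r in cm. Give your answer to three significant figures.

RCF_max = 11.18 × 21.1 × (13.39)² = 11.18 × 21.1 × 179.2921 ≈ 42,294.6 × g
RCF_min = 11.18 × 10.8 × (13.39)² = 11.18 × 10.8 × 179.2921 ≈ 21,648.4 × g
ΔRCF = 42,294.6 − 21,648.4 = 20,646.2

20600 ×g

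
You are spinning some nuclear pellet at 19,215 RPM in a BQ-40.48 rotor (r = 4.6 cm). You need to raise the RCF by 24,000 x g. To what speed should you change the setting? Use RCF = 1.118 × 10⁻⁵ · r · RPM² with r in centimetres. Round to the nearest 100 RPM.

Current RCF = 1.118 × 10⁻⁵ × 4.6 × (19215)² = 1.118 × 10⁻⁵ × 4.6 × 369,216,225 ≈ 18,988.1 × g
Target RCF = 18,988.1 + 24,000 = 42,988.1 × g
N² = 42,988.1 / (5.1428 × 10⁻⁵) = 835,889,010
N ≈ √835,889,010 ≈ 28,911.7

N₂ ≈ 28900 RPM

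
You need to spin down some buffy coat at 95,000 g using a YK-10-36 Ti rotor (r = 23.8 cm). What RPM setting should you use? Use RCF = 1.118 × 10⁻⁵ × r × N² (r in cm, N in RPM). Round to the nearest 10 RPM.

RCF = 1.118 × 10⁻⁵ × r × N²
95,000 = 1.118 × 10⁻⁵ × 23.8 × N²
N² = 95,000 / (26.6084 × 10⁻⁵) = 357,030,111
N ≈ √357,030,111 ≈ 18,895.2

18900 RPM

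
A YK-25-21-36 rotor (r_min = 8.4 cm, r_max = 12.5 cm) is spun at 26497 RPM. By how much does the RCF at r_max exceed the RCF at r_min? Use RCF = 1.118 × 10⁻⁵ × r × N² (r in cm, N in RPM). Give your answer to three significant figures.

32200 × g

ΔRCF = 1.118 × 10⁻⁵ × (r_max − r_min) × N² = 1.118 × 10⁻⁵ × 4.1 × 702,091,009 ≈ 32,182.4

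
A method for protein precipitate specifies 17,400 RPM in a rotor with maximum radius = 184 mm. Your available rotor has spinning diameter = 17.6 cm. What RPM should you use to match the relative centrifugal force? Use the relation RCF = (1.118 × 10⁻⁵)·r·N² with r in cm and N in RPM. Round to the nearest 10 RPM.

25160 RPM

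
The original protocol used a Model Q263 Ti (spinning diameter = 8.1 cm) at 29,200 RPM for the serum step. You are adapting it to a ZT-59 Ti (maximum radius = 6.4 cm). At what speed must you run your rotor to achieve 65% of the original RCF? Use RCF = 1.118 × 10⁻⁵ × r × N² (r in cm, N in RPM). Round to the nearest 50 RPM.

18750 RPM

Original rotor: r = 8.1 / 2 = 4.05 cm
RCF_original = 1.118 × 10⁻⁵ × 4.05 × (29200)² = 1.118 × 10⁻⁵ × 4.05 × 852,640,000 ≈ 38,606.7 × g
Target RCF = 0.65 × 38,606.7 ≈ 25,094.4 × g
25,094.4 = 1.118 × 10⁻⁵ × 6.4 × N²
N² = 25,094.4 / (7.1552 × 10⁻⁵) = 350,715,564
N ≈ √350,715,564 ≈ 18,727.4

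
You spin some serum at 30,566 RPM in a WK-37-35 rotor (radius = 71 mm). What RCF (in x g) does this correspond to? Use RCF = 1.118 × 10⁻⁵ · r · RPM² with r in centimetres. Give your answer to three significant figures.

r = 71 mm = 7.1 cm
RCF = 1.118 × 10⁻⁵ × 7.1 × (30566)² = 1.118 × 10⁻⁵ × 7.1 × 934,280,356 ≈ 74,161.3 × g

74200 x g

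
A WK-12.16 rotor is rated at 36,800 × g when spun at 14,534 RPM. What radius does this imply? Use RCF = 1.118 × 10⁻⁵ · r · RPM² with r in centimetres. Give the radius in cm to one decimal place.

15.6 cm

36800 = 1.118 × 10⁻⁵ × r × (14534)²
r = 36800 / (1.118 × 10⁻⁵ × 211,237,156) = 36800 / 2361.631 ≈ 15.582 cm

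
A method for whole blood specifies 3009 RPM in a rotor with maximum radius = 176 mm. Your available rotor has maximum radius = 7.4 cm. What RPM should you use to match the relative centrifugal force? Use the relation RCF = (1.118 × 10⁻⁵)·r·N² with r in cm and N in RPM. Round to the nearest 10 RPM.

Original rotor: r = 176 mm = 17.6 cm
RCF = 1.118 × 10⁻⁵ × r × N²
RCF_original = 1.118 × 10⁻⁵ × 17.6 × (3009)² = 1.118 × 10⁻⁵ × 17.6 × 9,054,081 ≈ 1,781.6 × g
1,781.6 = 1.118 × 10⁻⁵ × 7.4 × N²
N² = 1,781.6 / (8.2732 × 10⁻⁵) = 21,534,594
N ≈ √21,534,594 ≈ 4,640.5

4640 RPM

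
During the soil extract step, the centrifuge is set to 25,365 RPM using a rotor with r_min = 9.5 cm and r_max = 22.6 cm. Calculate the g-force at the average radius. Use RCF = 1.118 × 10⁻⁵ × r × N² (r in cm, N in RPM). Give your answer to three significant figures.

r_avg = (9.5 + 22.6) / 2 = 16.05 cm
RCF = 1.118 × 10⁻⁵ × 16.05 × (25365)² = 1.118 × 10⁻⁵ × 16.05 × 643,383,225 ≈ 115,448 × g

≈ 115000 x g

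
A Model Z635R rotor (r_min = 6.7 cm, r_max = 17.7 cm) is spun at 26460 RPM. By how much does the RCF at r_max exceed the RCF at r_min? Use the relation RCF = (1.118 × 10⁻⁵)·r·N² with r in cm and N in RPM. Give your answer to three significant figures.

≈ 86100 x g

RCF_max = 1.118 × 10⁻⁵ × 17.7 × (26460)² = 1.118 × 10⁻⁵ × 17.7 × 700,131,600 ≈ 138,546.2 × g
RCF_min = 1.118 × 10⁻⁵ × 6.7 × (26460)² = 1.118 × 10⁻⁵ × 6.7 × 700,131,600 ≈ 52,444.1 × g
ΔRCF = 138,546.2 − 52,444.1 = 86,102.1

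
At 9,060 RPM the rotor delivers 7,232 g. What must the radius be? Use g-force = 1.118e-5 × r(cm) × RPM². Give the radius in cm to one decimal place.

7232 = 1.118 × 10⁻⁵ × r × (9060)²
r = 7232 / (1.118 × 10⁻⁵ × 82,083,600) = 7232 / 917.6946 ≈ 7.881 cm

≈ 7.9 cm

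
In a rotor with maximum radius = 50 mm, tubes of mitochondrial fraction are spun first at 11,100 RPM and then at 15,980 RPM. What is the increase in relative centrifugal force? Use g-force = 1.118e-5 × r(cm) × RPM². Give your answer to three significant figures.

r = 50 mm = 5.0 cm
RCF₁ = 1.118 × 10⁻⁵ × 5 × (11100)² = 1.118 × 10⁻⁵ × 5 × 123,210,000 ≈ 6,887.4 × g
RCF₂ = 1.118 × 10⁻⁵ × 5 × (15980)² = 1.118 × 10⁻⁵ × 5 × 255,360,400 ≈ 14,274.6 × g
Increase = 14,274.6 − 6,887.4 = 7,387.2

≈ 7390 × g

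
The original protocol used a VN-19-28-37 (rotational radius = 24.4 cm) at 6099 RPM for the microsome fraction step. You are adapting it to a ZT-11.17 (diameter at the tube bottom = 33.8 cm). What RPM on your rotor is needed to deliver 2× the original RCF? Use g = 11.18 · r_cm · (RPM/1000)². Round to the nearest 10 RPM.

10360 RPM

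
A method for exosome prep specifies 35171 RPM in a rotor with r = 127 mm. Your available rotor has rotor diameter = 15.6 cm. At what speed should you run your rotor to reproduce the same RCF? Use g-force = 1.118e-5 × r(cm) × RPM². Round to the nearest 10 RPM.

44880 RPM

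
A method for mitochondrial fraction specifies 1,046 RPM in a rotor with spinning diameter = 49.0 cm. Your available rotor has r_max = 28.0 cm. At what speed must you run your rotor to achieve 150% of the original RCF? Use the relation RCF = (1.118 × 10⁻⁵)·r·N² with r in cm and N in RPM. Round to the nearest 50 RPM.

1200 RPM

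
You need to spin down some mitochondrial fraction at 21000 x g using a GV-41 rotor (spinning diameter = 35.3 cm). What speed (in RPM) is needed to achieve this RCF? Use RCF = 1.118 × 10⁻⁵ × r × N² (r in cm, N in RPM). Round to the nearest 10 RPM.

≈ 10320 RPM

r = 35.3 / 2 = 17.65 cm
21,000 = 1.118 × 10⁻⁵ × 17.65 × N²
N² = 21,000 / (19.7327 × 10⁻⁵) = 106,422,335
N ≈ √106,422,335 ≈ 10,316.1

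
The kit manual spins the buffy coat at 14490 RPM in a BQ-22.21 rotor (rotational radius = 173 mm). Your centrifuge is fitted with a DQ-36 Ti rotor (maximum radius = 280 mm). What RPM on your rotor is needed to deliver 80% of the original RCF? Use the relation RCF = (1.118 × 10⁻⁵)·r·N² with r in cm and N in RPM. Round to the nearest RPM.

≈ 10187 RPM

Original rotor: r = 173 mm = 17.3 cm
RCF_original = 1.118 × 10⁻⁵ × 17.3 × (14490)² = 1.118 × 10⁻⁵ × 17.3 × 209,960,100 ≈ 40,609.2 × g
Target RCF = 0.8 × 40,609.2 ≈ 32,487.4 × g
Your rotor: r = 280 mm = 28.0 cm
32,487.4 = 1.118 × 10⁻⁵ × 28 × N²
N² = 32,487.4 / (31.304 × 10⁻⁵) = 103,780,348
N ≈ √103,780,348 ≈ 10,187.3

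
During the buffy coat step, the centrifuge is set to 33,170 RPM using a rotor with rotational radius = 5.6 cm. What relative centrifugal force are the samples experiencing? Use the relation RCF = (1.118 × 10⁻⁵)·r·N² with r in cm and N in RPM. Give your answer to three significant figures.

RCF = 1.118 × 10⁻⁵ × 5.6 × (33170)² = 1.118 × 10⁻⁵ × 5.6 × 1,100,248,900 ≈ 68,884.4 × g

RCF ≈ 68900 x g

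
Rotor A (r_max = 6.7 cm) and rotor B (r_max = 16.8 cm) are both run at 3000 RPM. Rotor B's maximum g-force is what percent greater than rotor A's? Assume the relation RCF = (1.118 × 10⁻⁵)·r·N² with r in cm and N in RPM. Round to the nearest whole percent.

At equal RPM, RCF scales linearly with r: ratio = 16.8 / 6.7 = 2.5075.
So rotor B delivers 150.7% more g-force.

151%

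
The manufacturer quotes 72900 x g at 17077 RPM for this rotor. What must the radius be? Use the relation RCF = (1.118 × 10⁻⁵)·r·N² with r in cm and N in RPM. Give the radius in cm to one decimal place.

22.4 cm

72900 = 1.118 × 10⁻⁵ × r × (17077)²
r = 72900 / (1.118 × 10⁻⁵ × 291,623,929) = 72900 / 3260.356 ≈ 22.360 cm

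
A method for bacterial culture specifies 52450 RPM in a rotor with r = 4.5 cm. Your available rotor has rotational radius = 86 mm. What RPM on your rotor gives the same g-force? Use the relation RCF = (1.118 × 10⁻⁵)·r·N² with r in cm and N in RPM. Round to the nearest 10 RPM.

RCF_original = 1.118 × 10⁻⁵ × 4.5 × (52450)² = 1.118 × 10⁻⁵ × 4.5 × 2,751,002,500 ≈ 138,402.9 × g
Your rotor: r = 86 mm = 8.6 cm
138,402.9 = 1.118 × 10⁻⁵ × 8.6 × N²
N² = 138,402.9 / (9.6148 × 10⁻⁵) = 1,439,477,680
N ≈ √1,439,477,680 ≈ 37,940.4

≈ 37940 RPM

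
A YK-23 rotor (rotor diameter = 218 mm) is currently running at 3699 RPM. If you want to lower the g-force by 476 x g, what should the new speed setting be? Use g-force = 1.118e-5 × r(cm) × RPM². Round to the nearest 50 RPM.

≈ 3150 RPM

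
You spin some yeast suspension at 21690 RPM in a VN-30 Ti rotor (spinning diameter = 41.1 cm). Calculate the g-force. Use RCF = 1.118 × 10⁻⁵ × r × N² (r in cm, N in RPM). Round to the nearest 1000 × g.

RCF ≈ 108000 × g

r = 41.1 / 2 = 20.55 cm
RCF = 1.118 × 10⁻⁵ × r × N²
RCF = 1.118 × 10⁻⁵ × 20.55 × (21690)² = 1.118 × 10⁻⁵ × 20.55 × 470,456,100 ≈ 108,086.8 × g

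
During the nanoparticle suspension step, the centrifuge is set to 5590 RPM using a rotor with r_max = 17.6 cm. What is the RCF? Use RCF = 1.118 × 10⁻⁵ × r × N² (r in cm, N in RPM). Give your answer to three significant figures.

RCF = 1.118 × 10⁻⁵ × r × N²
RCF = 1.118 × 10⁻⁵ × 17.6 × (5590)² = 1.118 × 10⁻⁵ × 17.6 × 31,248,100 ≈ 6,148.6 × g

≈ 6150 × g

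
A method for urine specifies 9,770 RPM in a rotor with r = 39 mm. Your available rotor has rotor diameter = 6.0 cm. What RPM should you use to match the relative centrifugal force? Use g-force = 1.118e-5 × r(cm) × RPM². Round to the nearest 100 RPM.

11100 RPM

Original rotor: r = 39 mm = 3.9 cm
RCF_original = 1.118 × 10⁻⁵ × 3.9 × (9770)² = 1.118 × 10⁻⁵ × 3.9 × 95,452,900 ≈ 4,161.9 × g
Your rotor: r = 6.0 / 2 = 3 cm
4,161.9 = 1.118 × 10⁻⁵ × 3 × N²
N² = 4,161.9 / (3.354 × 10⁻⁵) = 124,087,657
N ≈ √124,087,657 ≈ 11,139.5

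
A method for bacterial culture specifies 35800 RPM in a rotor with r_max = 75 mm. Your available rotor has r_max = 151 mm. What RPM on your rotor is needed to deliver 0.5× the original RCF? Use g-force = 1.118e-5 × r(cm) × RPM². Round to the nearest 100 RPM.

Original rotor: r = 75 mm = 7.5 cm
RCF_original = 1.118 × 10⁻⁵ × 7.5 × (35800)² = 1.118 × 10⁻⁵ × 7.5 × 1,281,640,000 ≈ 107,465.5 × g
Target RCF = 0.5 × 107,465.5 ≈ 53,732.8 × g
Your rotor: r = 151 mm = 15.1 cm
53,732.8 = 1.118 × 10⁻⁵ × 15.1 × N²
N² = 53,732.8 / (16.8818 × 10⁻⁵) = 318,288,334
N ≈ √318,288,334 ≈ 17,840.6

≈ 17800 RPM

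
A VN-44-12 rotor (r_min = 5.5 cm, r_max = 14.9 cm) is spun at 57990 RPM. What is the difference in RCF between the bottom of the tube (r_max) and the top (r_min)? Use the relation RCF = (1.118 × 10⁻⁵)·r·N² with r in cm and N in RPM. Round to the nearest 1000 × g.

RCF_max = 1.118 × 10⁻⁵ × 14.9 × (57990)² = 1.118 × 10⁻⁵ × 14.9 × 3,362,840,100 ≈ 560,188.6 × g
RCF_min = 1.118 × 10⁻⁵ × 5.5 × (57990)² = 1.118 × 10⁻⁵ × 5.5 × 3,362,840,100 ≈ 206,781 × g
ΔRCF = 560,188.6 − 206,781 = 353,407.6

ΔRCF ≈ 353000 ×g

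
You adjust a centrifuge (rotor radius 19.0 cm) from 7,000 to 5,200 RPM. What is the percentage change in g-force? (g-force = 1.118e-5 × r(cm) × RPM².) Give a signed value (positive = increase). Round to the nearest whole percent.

-45%

RCF ∝ N², so the ratio is (5200/7000)² = (0.742857)² = 0.5518.
Change = 0.5518 − 1 = -0.4482 → -44.8%.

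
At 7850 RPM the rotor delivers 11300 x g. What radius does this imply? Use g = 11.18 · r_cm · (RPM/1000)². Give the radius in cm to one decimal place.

16.4 cm

RCF = 11.18 × r × (N/1000)²
11300 = 11.18 × r × (7.85)²
r = 11300 / (11.18 × 61.6225) = 11300 / 688.9395 ≈ 16.402 cm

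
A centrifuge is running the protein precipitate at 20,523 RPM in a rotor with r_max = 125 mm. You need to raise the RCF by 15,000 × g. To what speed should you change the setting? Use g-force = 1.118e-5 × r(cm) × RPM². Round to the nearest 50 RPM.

r = 125 mm = 12.5 cm
Current RCF = 1.118 × 10⁻⁵ × 12.5 × (20523)² = 1.118 × 10⁻⁵ × 12.5 × 421,193,529 ≈ 58,861.8 × g
Target RCF = 58,861.8 + 15,000 = 73,861.8 × g
N² = 73,861.8 / (13.975 × 10⁻⁵) = 528,528,086
N ≈ √528,528,086 ≈ 22,989.7

N₂ ≈ 23000 RPM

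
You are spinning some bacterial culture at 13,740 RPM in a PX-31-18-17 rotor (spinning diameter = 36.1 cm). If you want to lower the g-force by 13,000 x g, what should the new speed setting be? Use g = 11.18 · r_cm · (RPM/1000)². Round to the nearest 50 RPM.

11150 RPM

r = 36.1 / 2 = 18.05 cm
Current RCF = 11.18 × 18.05 × (13.74)² = 11.18 × 18.05 × 188.7876 ≈ 38,097.1 × g
Target RCF = 38,097.1 − 13,000 = 25,097.1 × g
(N/1000)² = 25,097.1 / 201.799 = 124.3668
N = 1000 × √124.3668 ≈ 11,152.0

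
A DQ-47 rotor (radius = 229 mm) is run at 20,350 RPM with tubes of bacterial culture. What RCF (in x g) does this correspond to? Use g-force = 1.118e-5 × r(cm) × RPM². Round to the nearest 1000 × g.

106000 x g

r = 229 mm = 22.9 cm
RCF = 1.118 × 10⁻⁵ × 22.9 × (20350)² = 1.118 × 10⁻⁵ × 22.9 × 414,122,500 ≈ 106,024.5 × g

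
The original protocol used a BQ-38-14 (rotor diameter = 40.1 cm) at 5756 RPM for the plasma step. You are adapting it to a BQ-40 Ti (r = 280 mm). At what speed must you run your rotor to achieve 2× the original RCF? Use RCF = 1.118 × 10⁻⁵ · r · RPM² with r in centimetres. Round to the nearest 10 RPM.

Original rotor: r = 40.1 / 2 = 20.05 cm
RCF = 1.118 × 10⁻⁵ × r × N²
RCF_original = 1.118 × 10⁻⁵ × 20.05 × (5756)² = 1.118 × 10⁻⁵ × 20.05 × 33,131,536 ≈ 7,426.7 × g
Target RCF = 2 × 7,426.7 ≈ 14,853.4 × g
Your rotor: r = 280 mm = 28.0 cm
14,853.4 = 1.118 × 10⁻⁵ × 28 × N²
N² = 14,853.4 / (31.304 × 10⁻⁵) = 47,448,888
N ≈ √47,448,888 ≈ 6,888.3

6890 RPM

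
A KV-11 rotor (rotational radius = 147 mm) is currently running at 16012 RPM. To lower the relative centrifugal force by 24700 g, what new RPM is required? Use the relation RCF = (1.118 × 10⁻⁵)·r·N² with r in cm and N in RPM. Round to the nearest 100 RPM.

N₂ ≈ 10300 RPM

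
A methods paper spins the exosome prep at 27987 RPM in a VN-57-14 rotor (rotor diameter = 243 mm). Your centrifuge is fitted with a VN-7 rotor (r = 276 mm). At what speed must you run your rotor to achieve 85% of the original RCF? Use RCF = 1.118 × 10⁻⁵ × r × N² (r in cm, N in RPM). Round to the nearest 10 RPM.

Original rotor: r = 243 mm / 2 = 121.5 mm = 12.15 cm
RCF_original = 1.118 × 10⁻⁵ × 12.15 × (27987)² = 1.118 × 10⁻⁵ × 12.15 × 783,272,169 ≈ 106,397.3 × g
Target RCF = 0.85 × 106,397.3 ≈ 90,437.7 × g
Your rotor: r = 276 mm = 27.6 cm
90,437.7 = 1.118 × 10⁻⁵ × 27.6 × N²
N² = 90,437.7 / (30.8568 × 10⁻⁵) = 293,088,395
N ≈ √293,088,395 ≈ 17,119.8

17120 RPM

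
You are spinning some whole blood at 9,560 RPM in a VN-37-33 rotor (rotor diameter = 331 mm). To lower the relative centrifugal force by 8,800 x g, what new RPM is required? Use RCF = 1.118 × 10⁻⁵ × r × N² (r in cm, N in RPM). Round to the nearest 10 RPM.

r = 331 mm / 2 = 165.5 mm = 16.55 cm
Current RCF = 1.118 × 10⁻⁵ × 16.55 × (9560)² = 1.118 × 10⁻⁵ × 16.55 × 91,393,600 ≈ 16,910.5 × g
Target RCF = 16,910.5 − 8,800 = 8,110.5 × g
N² = 8,110.5 / (18.5029 × 10⁻⁵) = 43,833,669
N ≈ √43,833,669 ≈ 6,620.7

N₂ ≈ 6620 RPM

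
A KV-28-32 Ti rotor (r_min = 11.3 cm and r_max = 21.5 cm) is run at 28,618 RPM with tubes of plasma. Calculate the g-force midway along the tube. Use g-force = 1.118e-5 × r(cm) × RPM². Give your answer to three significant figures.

r_avg = (11.3 + 21.5) / 2 = 16.4 cm
RCF = 1.118 × 10⁻⁵ × 16.4 × (28618)² = 1.118 × 10⁻⁵ × 16.4 × 818,989,924 ≈ 150,163.4 × g

≈ 150000 × g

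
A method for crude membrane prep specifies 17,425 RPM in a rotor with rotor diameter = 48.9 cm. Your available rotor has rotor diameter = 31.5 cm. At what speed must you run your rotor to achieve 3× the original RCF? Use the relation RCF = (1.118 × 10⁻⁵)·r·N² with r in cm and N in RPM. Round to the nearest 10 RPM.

≈ 37600 RPM

Original rotor: r = 48.9 / 2 = 24.45 cm
RCF = 1.118 × 10⁻⁵ × r × N²
RCF_original = 1.118 × 10⁻⁵ × 24.45 × (17425)² = 1.118 × 10⁻⁵ × 24.45 × 303,630,625 ≈ 82,997.7 × g
Target RCF = 3 × 82,997.7 ≈ 248,993.1 × g
Your rotor: r = 31.5 / 2 = 15.75 cm
248,993.1 = 1.118 × 10⁻⁵ × 15.75 × N²
N² = 248,993.1 / (17.6085 × 10⁻⁵) = 1,414,050,601
N ≈ √1,414,050,601 ≈ 37,603.9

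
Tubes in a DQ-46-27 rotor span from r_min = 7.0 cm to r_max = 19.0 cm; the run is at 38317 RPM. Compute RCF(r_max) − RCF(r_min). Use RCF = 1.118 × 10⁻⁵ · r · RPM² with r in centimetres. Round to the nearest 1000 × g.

RCF_max = 1.118 × 10⁻⁵ × 19 × (38317)² = 1.118 × 10⁻⁵ × 19 × 1,468,192,489 ≈ 311,873.4 × g
RCF_min = 1.118 × 10⁻⁵ × 7 × (38317)² = 1.118 × 10⁻⁵ × 7 × 1,468,192,489 ≈ 114,900.7 × g
ΔRCF = 311,873.4 − 114,900.7 = 196,972.7

197000 x g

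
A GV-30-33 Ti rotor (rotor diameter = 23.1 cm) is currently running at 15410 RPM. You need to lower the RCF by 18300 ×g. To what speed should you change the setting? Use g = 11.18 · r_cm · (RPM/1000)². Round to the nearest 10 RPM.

r = 23.1 / 2 = 11.55 cm
Current RCF = 11.18 × 11.55 × (15.41)² = 11.18 × 11.55 × 237.4681 ≈ 30,664 × g
Target RCF = 30,664 − 18,300 = 12,364 × g
(N/1000)² = 12,364 / 129.129 = 95.74921
N = 1000 × √95.74921 ≈ 9,785.2

≈ 9790 RPM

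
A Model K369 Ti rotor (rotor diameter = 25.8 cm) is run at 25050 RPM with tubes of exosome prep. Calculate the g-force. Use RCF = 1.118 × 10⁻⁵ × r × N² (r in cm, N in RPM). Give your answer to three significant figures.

r = 25.8 / 2 = 12.9 cm
RCF = 1.118 × 10⁻⁵ × 12.9 × (25050)² = 1.118 × 10⁻⁵ × 12.9 × 627,502,500 ≈ 90,499.7 × g

90500 x g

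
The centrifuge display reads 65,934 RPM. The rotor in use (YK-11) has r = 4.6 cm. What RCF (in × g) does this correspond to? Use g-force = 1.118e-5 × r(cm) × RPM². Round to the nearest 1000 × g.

224000 × g

RCF = 1.118 × 10⁻⁵ × 4.6 × (65934)² = 1.118 × 10⁻⁵ × 4.6 × 4,347,292,356 ≈ 223,572.6 × g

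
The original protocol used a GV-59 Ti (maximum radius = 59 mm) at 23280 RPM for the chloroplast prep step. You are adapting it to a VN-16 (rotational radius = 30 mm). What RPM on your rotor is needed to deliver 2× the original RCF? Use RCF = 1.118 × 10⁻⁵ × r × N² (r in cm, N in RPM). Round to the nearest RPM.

Original rotor: r = 59 mm = 5.9 cm
RCF = 1.118 × 10⁻⁵ × r × N²
RCF_original = 1.118 × 10⁻⁵ × 5.9 × (23280)² = 1.118 × 10⁻⁵ × 5.9 × 541,958,400 ≈ 35,748.7 × g
Target RCF = 2 × 35,748.7 ≈ 71,497.4 × g
Your rotor: r = 30 mm = 3.0 cm
71,497.4 = 1.118 × 10⁻⁵ × 3 × N²
N² = 71,497.4 / (3.354 × 10⁻⁵) = 2,131,705,426
N ≈ √2,131,705,426 ≈ 46,170.4

≈ 46170 RPM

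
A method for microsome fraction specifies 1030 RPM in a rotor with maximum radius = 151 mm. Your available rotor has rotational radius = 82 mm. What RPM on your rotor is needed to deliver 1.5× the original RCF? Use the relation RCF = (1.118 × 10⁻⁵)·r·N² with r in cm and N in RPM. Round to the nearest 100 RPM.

Original rotor: r = 151 mm = 15.1 cm
RCF_original = 1.118 × 10⁻⁵ × 15.1 × (1030)² = 1.118 × 10⁻⁵ × 15.1 × 1,060,900 ≈ 179.1 × g
Target RCF = 1.5 × 179.1 ≈ 268.6 × g
Your rotor: r = 82 mm = 8.2 cm
268.6 = 1.118 × 10⁻⁵ × 8.2 × N²
N² = 268.6 / (9.1676 × 10⁻⁵) = 2,929,884
N ≈ √2,929,884 ≈ 1,711.7

1700 RPM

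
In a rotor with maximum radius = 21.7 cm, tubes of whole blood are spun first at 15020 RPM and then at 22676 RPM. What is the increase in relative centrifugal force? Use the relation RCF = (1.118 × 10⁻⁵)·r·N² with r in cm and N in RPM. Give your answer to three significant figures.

RCF₁ = 1.118 × 10⁻⁵ × 21.7 × (15020)² = 1.118 × 10⁻⁵ × 21.7 × 225,600,400 ≈ 54,732 × g
RCF₂ = 1.118 × 10⁻⁵ × 21.7 × (22676)² = 1.118 × 10⁻⁵ × 21.7 × 514,200,976 ≈ 124,748.2 × g
Increase = 124,748.2 − 54,732 = 70,016.2

70000 x g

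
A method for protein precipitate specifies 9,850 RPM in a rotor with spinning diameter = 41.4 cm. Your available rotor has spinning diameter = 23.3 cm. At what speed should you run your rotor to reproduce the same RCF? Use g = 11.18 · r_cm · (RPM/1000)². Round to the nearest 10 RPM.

Original rotor: r = 41.4 / 2 = 20.7 cm
RCF_original = 11.18 × 20.7 × (9.85)² = 11.18 × 20.7 × 97.0225 ≈ 22,453.5 × g
Your rotor: r = 23.3 / 2 = 11.65 cm
22,453.5 = 11.18 × 11.65 × (N/1000)²
(N/1000)² = 22,453.5 / 130.247 = 172.3917
N = 1000 × √172.3917 ≈ 13,129.8

13130 RPM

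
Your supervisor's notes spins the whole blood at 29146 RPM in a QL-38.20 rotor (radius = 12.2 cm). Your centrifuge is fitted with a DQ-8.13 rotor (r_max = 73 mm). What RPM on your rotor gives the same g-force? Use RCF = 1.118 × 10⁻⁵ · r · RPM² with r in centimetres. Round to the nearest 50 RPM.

≈ 37700 RPM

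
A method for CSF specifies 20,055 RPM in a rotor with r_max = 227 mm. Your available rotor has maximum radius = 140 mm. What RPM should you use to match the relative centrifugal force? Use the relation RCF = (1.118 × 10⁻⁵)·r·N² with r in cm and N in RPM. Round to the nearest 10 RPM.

Original rotor: r = 227 mm = 22.7 cm
RCF_original = 1.118 × 10⁻⁵ × 22.7 × (20055)² = 1.118 × 10⁻⁵ × 22.7 × 402,203,025 ≈ 102,073.5 × g
Your rotor: r = 140 mm = 14.0 cm
102,073.5 = 1.118 × 10⁻⁵ × 14 × N²
N² = 102,073.5 / (15.652 × 10⁻⁵) = 652,143,496
N ≈ √652,143,496 ≈ 25,537.1

≈ 25540 RPM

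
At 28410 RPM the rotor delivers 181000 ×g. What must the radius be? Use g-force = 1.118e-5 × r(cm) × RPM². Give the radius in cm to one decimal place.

RCF = 1.118 × 10⁻⁵ × r × N²
181000 = 1.118 × 10⁻⁵ × r × (28410)²
r = 181000 / (1.118 × 10⁻⁵ × 807,128,100) = 181000 / 9023.692 ≈ 20.058 cm

20.1 cm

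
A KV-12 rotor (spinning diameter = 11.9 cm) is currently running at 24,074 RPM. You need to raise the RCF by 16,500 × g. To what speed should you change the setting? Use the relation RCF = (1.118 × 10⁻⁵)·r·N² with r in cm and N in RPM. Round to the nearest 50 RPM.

28750 RPM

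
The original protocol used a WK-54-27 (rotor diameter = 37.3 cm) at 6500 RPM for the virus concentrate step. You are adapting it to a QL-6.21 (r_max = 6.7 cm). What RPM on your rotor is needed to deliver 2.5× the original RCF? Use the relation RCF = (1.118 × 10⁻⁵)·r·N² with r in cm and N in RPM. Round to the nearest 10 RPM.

17150 RPM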